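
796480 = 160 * 4978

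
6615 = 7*945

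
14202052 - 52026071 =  - 37824019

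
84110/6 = 42055/3 = 14018.33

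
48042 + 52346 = 100388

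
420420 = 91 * 4620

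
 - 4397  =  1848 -6245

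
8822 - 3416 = 5406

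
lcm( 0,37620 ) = 0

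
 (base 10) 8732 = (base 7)34313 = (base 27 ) BQB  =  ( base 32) 8GS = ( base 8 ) 21034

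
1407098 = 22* 63959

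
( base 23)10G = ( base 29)in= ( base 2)1000100001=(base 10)545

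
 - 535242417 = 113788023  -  649030440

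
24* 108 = 2592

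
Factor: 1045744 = 2^4*7^1 * 9337^1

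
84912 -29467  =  55445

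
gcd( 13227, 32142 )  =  3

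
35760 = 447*80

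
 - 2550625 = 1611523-4162148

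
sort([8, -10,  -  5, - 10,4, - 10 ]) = [ - 10, - 10, - 10, - 5,4, 8 ]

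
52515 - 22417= 30098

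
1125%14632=1125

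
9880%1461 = 1114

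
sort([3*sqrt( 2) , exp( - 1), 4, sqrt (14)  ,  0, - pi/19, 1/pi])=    [ - pi/19,0,  1/pi,exp( - 1), sqrt( 14), 4, 3*sqrt( 2) ]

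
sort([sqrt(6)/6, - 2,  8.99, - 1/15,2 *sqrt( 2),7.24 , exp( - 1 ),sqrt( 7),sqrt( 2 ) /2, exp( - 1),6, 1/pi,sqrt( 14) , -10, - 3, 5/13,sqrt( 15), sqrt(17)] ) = [ - 10,- 3, -2, -1/15,1/pi,exp(-1), exp( - 1), 5/13,sqrt(6) /6,sqrt ( 2) /2, sqrt(7), 2*sqrt(2),sqrt( 14),sqrt(15), sqrt( 17 ),6 , 7.24,  8.99]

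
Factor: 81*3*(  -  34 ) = -2^1*3^5 * 17^1 = - 8262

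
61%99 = 61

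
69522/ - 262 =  - 34761/131 = - 265.35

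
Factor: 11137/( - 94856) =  - 2^ ( - 3 )*7^1*37^1 * 43^1*71^(-1) * 167^(  -  1 ) 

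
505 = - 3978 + 4483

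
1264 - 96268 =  - 95004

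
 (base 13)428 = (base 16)2c6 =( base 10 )710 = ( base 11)596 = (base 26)118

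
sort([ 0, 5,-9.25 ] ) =[ - 9.25, 0,5]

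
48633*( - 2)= - 97266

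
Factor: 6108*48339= 2^2 * 3^3*  41^1*131^1 * 509^1 = 295254612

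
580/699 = 580/699  =  0.83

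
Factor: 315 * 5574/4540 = 2^( - 1 )*3^3*7^1*227^( - 1 )*929^1 = 175581/454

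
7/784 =1/112 = 0.01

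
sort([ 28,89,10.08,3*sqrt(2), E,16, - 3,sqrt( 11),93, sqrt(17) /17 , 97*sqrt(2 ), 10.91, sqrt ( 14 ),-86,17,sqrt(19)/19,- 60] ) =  [  -  86, - 60,-3,sqrt(19) /19,sqrt(17) /17, E, sqrt(11 ),  sqrt(14),  3*sqrt(2),10.08,10.91,16,  17,28, 89,93,  97*sqrt(2 ) ] 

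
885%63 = 3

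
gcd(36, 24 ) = 12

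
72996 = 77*948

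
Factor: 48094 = 2^1*139^1* 173^1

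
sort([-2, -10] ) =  [ - 10,-2] 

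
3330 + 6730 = 10060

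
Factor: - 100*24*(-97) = 2^5*3^1*5^2 * 97^1 = 232800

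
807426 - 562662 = 244764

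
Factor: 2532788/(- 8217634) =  - 1266394/4108817  =  - 2^1* 577^(-1)*7121^ (  -  1)*633197^1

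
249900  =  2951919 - 2702019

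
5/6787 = 5/6787 = 0.00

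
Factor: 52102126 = 2^1*191^1 * 136393^1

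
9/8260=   9/8260 = 0.00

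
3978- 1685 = 2293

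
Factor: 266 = 2^1 * 7^1*19^1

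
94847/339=94847/339  =  279.78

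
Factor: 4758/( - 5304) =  - 61/68 = -2^(- 2)*17^( - 1)*61^1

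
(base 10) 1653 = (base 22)393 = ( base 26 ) 2BF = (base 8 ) 3165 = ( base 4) 121311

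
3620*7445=26950900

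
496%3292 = 496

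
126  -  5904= - 5778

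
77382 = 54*1433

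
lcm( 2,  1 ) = 2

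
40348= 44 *917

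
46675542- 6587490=40088052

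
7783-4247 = 3536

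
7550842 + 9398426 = 16949268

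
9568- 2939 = 6629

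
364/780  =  7/15 = 0.47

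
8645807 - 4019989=4625818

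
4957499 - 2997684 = 1959815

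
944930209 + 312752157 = 1257682366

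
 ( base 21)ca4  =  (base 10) 5506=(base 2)1010110000010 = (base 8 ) 12602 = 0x1582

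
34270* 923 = 31631210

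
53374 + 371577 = 424951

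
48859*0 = 0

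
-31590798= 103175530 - 134766328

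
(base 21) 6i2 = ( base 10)3026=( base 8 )5722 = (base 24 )562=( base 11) 2301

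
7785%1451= 530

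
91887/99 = 928  +  5/33 = 928.15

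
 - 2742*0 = 0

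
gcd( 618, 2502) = 6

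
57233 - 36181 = 21052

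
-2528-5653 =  - 8181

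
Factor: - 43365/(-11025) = 59/15= 3^(-1 )*5^( - 1 ) * 59^1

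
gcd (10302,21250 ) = 34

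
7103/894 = 7 + 845/894 =7.95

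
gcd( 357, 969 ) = 51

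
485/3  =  161 + 2/3=161.67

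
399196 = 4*99799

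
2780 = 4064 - 1284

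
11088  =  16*693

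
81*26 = 2106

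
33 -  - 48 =81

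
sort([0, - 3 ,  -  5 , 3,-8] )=[-8,  -  5, - 3 , 0, 3 ] 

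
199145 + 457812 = 656957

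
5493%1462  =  1107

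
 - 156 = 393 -549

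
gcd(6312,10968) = 24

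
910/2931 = 910/2931 = 0.31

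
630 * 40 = 25200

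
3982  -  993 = 2989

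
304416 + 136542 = 440958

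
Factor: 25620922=2^1 * 47^1*272563^1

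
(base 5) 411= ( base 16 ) 6A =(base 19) 5b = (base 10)106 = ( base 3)10221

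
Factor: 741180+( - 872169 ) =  - 130989 = - 3^1*47^1* 929^1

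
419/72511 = 419/72511 = 0.01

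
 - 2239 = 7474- 9713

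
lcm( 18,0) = 0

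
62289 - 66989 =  - 4700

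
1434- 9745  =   - 8311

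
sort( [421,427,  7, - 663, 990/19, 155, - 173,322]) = [- 663,-173,7,990/19,155,322,421,  427]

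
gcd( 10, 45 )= 5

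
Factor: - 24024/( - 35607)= 56/83 = 2^3*7^1*83^ (-1)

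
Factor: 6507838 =2^1*17^1*277^1 * 691^1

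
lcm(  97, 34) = 3298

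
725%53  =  36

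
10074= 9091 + 983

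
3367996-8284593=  - 4916597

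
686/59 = 686/59 = 11.63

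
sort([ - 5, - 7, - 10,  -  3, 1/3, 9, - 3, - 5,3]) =[ - 10, - 7 ,-5, - 5, - 3, - 3, 1/3,3,  9]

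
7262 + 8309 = 15571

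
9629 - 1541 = 8088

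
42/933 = 14/311 = 0.05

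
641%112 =81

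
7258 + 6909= 14167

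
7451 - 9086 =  - 1635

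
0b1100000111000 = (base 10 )6200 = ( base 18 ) 1128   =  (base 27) 8dh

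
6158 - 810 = 5348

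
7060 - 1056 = 6004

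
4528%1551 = 1426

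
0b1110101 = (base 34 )3F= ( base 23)52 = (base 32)3L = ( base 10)117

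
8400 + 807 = 9207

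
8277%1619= 182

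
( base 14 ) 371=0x2af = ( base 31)m5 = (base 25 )12c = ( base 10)687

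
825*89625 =73940625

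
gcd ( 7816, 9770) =1954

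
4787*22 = 105314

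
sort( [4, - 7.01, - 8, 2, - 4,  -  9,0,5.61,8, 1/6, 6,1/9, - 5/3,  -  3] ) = [-9, -8, - 7.01, - 4, - 3,  -  5/3 , 0,1/9,  1/6, 2,4, 5.61,6,8] 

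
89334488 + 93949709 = 183284197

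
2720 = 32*85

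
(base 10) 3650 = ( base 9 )5005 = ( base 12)2142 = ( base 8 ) 7102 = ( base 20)92a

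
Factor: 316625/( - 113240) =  - 2^( - 3 )  *  5^2 *17^1*19^( - 1)=-425/152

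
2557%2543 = 14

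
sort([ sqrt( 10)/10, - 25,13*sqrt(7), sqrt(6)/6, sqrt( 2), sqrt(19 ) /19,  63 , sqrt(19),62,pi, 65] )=[ - 25,sqrt(19 )/19 , sqrt( 10 ) /10,sqrt ( 6 )/6 , sqrt(2 ),pi, sqrt(19 ), 13*sqrt( 7), 62,63, 65 ]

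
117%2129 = 117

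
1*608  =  608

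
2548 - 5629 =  - 3081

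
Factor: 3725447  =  11^1*149^1*2273^1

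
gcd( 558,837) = 279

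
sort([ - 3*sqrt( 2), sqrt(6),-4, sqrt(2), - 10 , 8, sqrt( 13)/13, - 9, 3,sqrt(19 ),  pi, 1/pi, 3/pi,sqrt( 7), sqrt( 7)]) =[ - 10, - 9,-3 * sqrt( 2 ) ,  -  4, sqrt(13)/13,1/pi, 3/pi , sqrt ( 2), sqrt( 6), sqrt(7), sqrt( 7), 3, pi, sqrt (19),8] 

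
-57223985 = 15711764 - 72935749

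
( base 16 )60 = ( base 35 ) 2Q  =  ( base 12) 80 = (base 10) 96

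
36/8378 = 18/4189 = 0.00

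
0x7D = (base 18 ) 6H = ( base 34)3N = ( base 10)125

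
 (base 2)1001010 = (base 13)59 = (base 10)74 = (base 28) 2I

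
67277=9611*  7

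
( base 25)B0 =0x113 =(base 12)1AB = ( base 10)275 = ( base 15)135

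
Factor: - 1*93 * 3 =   -  3^2 * 31^1= - 279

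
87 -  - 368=455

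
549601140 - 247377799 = 302223341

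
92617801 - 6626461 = 85991340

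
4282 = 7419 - 3137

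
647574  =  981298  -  333724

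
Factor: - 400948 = -2^2*100237^1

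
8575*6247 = 53568025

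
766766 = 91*8426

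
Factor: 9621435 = 3^1*5^1*229^1*2801^1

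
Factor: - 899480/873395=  - 2^3*113^1*199^1* 174679^( - 1 )  =  - 179896/174679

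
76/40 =19/10  =  1.90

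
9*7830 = 70470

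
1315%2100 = 1315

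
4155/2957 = 4155/2957=   1.41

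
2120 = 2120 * 1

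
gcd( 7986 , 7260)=726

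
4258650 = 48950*87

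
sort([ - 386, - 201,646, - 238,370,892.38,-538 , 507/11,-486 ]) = [  -  538, - 486,  -  386 , - 238,-201, 507/11, 370, 646,892.38] 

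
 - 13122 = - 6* 2187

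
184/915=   184/915 = 0.20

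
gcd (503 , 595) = 1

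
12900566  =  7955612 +4944954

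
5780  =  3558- - 2222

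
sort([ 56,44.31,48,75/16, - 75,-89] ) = [ - 89, - 75, 75/16,44.31,48,56 ] 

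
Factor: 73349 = 41^1*1789^1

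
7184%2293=305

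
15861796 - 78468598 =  - 62606802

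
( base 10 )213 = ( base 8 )325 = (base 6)553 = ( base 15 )e3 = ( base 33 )6f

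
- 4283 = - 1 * 4283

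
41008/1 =41008=41008.00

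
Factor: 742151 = 742151^1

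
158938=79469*2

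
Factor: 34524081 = 3^2*23^1*166783^1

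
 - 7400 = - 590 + -6810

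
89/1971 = 89/1971=0.05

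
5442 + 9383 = 14825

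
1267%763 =504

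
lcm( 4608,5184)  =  41472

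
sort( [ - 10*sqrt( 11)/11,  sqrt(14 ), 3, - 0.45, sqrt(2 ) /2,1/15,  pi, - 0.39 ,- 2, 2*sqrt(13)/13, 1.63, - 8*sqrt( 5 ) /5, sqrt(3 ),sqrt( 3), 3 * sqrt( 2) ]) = [ -8 * sqrt( 5 ) /5,- 10*sqrt( 11) /11,-2, - 0.45, - 0.39,  1/15,  2* sqrt (13) /13, sqrt(2) /2, 1.63, sqrt( 3), sqrt( 3),3, pi, sqrt( 14 ), 3*sqrt(2 )]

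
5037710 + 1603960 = 6641670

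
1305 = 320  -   - 985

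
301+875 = 1176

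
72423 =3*24141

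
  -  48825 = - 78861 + 30036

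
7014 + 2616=9630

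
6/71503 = 6/71503 = 0.00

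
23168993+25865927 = 49034920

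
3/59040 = 1/19680=0.00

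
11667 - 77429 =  - 65762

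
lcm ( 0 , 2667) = 0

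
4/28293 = 4/28293 = 0.00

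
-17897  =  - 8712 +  - 9185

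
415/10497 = 415/10497 = 0.04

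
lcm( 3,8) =24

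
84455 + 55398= 139853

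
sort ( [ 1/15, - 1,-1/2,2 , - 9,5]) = [- 9, - 1, - 1/2, 1/15,2,5 ] 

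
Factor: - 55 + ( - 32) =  - 87 = - 3^1*29^1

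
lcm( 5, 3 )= 15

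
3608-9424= - 5816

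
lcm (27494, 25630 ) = 1512170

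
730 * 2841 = 2073930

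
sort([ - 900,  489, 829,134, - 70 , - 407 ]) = [ - 900 , - 407, - 70, 134 , 489,829 ]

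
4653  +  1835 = 6488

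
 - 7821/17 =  - 7821/17 = - 460.06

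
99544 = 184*541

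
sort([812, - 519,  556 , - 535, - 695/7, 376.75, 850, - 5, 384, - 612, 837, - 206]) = [ - 612, - 535,-519,  -  206,-695/7,  -  5,  376.75  ,  384,556, 812,837 , 850]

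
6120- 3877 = 2243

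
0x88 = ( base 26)56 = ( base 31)4C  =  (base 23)5l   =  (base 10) 136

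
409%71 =54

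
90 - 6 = 84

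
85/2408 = 85/2408 = 0.04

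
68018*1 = 68018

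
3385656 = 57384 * 59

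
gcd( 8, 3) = 1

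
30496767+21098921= 51595688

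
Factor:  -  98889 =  - 3^1*7^1*17^1 * 277^1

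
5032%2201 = 630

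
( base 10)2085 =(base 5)31320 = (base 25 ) 38a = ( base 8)4045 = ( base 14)a8d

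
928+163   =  1091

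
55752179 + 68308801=124060980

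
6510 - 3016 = 3494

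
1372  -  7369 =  - 5997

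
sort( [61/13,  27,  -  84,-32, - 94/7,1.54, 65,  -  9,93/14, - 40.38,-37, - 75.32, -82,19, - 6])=[ - 84, -82,  -  75.32,-40.38,  -  37,  -  32,-94/7, - 9 ,  -  6, 1.54,61/13,93/14,  19, 27,65 ]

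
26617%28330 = 26617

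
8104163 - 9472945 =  - 1368782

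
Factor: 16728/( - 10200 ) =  - 41/25 = -5^(-2 )*41^1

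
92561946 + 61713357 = 154275303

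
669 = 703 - 34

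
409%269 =140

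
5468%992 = 508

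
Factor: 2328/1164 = 2 = 2^1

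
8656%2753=397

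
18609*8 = 148872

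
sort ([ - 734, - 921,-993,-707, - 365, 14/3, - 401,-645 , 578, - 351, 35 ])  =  [-993, - 921, - 734,-707, - 645,-401,-365, - 351, 14/3 , 35,578]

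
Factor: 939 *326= 306114 = 2^1*3^1*163^1*313^1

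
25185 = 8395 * 3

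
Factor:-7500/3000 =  - 2^ ( - 1)*5^1 = - 5/2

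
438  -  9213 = -8775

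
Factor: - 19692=  -  2^2*3^2*547^1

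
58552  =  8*7319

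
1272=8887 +-7615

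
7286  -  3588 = 3698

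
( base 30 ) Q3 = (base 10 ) 783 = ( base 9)1060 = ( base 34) N1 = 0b1100001111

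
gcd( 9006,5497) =1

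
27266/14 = 13633/7 = 1947.57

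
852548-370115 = 482433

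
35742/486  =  73 + 44/81 = 73.54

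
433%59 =20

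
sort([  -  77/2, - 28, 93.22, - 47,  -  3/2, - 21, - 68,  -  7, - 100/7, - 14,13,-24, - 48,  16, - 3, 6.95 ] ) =[ - 68, - 48, - 47, - 77/2, - 28,-24,  -  21,  -  100/7 ,- 14, - 7, - 3,-3/2, 6.95,13,16,  93.22] 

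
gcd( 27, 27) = 27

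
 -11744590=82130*(-143) 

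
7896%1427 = 761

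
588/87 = 6 + 22/29 = 6.76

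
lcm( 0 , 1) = 0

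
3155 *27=85185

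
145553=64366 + 81187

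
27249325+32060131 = 59309456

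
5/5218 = 5/5218 = 0.00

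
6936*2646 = 18352656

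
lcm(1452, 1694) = 10164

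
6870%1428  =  1158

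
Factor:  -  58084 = -2^2*13^1*1117^1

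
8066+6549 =14615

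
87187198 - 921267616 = - 834080418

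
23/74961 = 23/74961 = 0.00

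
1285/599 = 2 + 87/599 = 2.15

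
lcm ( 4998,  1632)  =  79968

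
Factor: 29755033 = 7^1 * 11^1 * 386429^1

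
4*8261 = 33044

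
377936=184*2054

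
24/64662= 4/10777  =  0.00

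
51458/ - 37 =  - 51458/37 = - 1390.76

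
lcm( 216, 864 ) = 864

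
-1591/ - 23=1591/23 = 69.17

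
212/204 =1 +2/51 = 1.04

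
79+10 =89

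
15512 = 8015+7497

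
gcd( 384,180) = 12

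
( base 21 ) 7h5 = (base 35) 2SJ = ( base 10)3449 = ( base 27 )4jk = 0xd79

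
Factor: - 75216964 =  - 2^2 * 53^1*197^1*1801^1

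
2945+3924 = 6869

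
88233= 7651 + 80582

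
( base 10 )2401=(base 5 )34101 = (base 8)4541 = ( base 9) 3257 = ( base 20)601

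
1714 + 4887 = 6601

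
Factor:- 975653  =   -7^1*37^1*3767^1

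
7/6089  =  7/6089 = 0.00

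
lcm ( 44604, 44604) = 44604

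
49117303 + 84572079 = 133689382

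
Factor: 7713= 3^2*857^1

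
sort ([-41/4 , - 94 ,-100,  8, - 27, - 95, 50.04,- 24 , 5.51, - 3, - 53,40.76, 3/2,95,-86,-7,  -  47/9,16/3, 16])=[-100,  -  95,- 94 , -86, -53, - 27,-24,  -  41/4 , - 7, - 47/9,-3, 3/2, 16/3,5.51, 8,  16, 40.76, 50.04,95]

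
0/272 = 0 = 0.00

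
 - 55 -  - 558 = 503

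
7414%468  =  394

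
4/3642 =2/1821 =0.00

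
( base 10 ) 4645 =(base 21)ab4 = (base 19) CG9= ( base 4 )1020211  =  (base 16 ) 1225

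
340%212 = 128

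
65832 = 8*8229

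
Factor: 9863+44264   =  54127 = 113^1  *479^1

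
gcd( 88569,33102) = 9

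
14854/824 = 18+ 11/412 = 18.03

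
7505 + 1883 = 9388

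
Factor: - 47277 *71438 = -3377374326   =  - 2^1 * 3^3 *17^1*23^1 *103^1*1553^1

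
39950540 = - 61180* ( - 653 ) 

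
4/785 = 4/785 = 0.01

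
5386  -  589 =4797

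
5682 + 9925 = 15607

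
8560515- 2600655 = 5959860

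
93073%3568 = 305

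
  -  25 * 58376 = -1459400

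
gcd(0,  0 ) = 0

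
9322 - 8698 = 624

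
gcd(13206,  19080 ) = 6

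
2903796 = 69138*42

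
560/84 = 6+2/3=6.67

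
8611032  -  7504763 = 1106269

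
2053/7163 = 2053/7163 = 0.29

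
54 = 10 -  - 44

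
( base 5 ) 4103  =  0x210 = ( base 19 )18f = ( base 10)528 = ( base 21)143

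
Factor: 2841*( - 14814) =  - 42086574 = -2^1*3^3 * 823^1 * 947^1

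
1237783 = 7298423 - 6060640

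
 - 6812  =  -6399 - 413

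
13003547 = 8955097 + 4048450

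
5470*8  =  43760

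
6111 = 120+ 5991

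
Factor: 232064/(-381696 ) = -2^( - 1 )*3^( - 1)*7^1*37^1*71^( -1 ) =- 259/426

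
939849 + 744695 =1684544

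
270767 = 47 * 5761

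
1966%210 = 76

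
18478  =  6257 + 12221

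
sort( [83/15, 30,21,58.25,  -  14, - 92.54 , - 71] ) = [ - 92.54, - 71, - 14,83/15,21, 30, 58.25 ]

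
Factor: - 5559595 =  - 5^1*17^1 *65407^1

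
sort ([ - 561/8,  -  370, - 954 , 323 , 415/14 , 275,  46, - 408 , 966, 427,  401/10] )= [ - 954, - 408, - 370, - 561/8, 415/14 , 401/10,46,275, 323, 427,966] 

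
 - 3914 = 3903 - 7817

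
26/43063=26/43063 =0.00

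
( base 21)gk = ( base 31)bf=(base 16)164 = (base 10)356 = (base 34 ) AG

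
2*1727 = 3454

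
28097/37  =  28097/37 =759.38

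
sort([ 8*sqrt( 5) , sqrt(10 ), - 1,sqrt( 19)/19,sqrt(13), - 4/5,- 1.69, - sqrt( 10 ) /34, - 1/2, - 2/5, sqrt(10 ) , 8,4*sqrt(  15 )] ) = [ - 1.69, - 1,-4/5, - 1/2, - 2/5, - sqrt( 10)/34 , sqrt( 19)/19,sqrt (10 ),sqrt (10),sqrt (13),8, 4*sqrt( 15),8*sqrt (5)] 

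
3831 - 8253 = - 4422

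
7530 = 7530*1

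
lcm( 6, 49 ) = 294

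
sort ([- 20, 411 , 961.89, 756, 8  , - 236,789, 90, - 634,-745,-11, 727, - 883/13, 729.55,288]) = [ - 745,-634, - 236, - 883/13, - 20, - 11,8 , 90 , 288, 411,727,729.55, 756 , 789, 961.89]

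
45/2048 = 45/2048 = 0.02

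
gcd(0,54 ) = 54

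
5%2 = 1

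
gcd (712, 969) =1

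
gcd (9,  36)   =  9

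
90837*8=726696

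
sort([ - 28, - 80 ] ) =[-80,-28 ] 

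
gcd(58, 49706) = 58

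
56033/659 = 85+ 18/659 = 85.03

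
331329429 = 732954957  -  401625528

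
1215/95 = 12 + 15/19=12.79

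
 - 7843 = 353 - 8196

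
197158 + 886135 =1083293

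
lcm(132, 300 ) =3300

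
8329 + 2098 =10427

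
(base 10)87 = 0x57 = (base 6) 223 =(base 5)322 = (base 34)2j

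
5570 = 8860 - 3290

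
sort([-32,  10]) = [ - 32, 10] 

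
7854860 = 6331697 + 1523163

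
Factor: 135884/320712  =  2^( - 1) * 3^( - 1) * 83^ ( - 1 )*211^1  =  211/498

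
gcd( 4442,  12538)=2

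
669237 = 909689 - 240452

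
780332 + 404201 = 1184533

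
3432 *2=6864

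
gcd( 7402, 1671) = 1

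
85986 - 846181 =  - 760195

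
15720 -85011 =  - 69291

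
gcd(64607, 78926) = 1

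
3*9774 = 29322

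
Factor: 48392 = 2^3 * 23^1*263^1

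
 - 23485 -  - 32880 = 9395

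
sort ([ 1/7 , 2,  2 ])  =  [ 1/7 , 2,2 ]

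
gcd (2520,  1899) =9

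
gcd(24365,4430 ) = 2215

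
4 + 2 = 6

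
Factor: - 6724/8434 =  - 3362/4217 = - 2^1*41^2 * 4217^(-1) 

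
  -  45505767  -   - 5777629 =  - 39728138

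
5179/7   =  5179/7 = 739.86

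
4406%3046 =1360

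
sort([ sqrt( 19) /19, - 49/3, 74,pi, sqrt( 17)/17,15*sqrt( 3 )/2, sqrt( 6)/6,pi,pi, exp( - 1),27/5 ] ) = [- 49/3, sqrt(19 )/19,sqrt(17)/17, exp(-1),sqrt(6)/6,pi , pi,pi,27/5, 15*sqrt(3)/2,74] 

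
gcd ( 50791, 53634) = 1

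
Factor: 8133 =3^1*2711^1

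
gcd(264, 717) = 3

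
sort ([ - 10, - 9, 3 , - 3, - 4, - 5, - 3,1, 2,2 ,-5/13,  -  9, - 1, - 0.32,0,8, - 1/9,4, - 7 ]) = [ - 10, - 9 , - 9,- 7,-5,  -  4,  -  3, - 3, - 1, - 5/13, - 0.32, - 1/9,0 , 1,2,2, 3,4 , 8]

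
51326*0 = 0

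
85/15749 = 85/15749 = 0.01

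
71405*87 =6212235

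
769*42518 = 32696342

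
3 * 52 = 156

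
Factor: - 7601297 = - 11^1*103^1*6709^1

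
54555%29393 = 25162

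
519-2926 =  - 2407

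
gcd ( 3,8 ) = 1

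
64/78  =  32/39 = 0.82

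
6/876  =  1/146  =  0.01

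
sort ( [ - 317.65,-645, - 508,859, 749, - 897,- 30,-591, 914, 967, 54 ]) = [ - 897,- 645,- 591, - 508 , - 317.65, - 30, 54, 749, 859, 914, 967 ]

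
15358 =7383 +7975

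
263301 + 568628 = 831929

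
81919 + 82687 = 164606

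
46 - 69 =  - 23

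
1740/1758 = 290/293 = 0.99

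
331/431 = 331/431 = 0.77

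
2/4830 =1/2415 =0.00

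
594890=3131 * 190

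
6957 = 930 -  - 6027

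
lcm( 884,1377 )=71604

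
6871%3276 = 319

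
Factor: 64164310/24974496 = 32082155/12487248 = 2^( - 4 ) *3^( - 2)*5^1*7^1 * 17^( - 1 ) *5101^( -1 )*916633^1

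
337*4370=1472690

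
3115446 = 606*5141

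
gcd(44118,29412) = 14706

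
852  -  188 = 664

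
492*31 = 15252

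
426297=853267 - 426970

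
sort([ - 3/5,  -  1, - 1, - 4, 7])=[ - 4,-1, - 1, - 3/5,7]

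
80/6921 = 80/6921 =0.01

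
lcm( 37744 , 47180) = 188720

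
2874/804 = 479/134 = 3.57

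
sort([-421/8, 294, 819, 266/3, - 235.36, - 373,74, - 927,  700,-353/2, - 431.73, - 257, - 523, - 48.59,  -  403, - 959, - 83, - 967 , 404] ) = [ - 967, - 959,- 927, - 523 , - 431.73, - 403, - 373,-257, - 235.36, - 353/2,-83, - 421/8, - 48.59 , 74, 266/3, 294, 404, 700, 819 ] 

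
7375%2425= 100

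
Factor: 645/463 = 3^1* 5^1*43^1*463^( - 1 )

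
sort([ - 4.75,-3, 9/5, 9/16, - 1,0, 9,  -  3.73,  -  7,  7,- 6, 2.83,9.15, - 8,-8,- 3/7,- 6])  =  [  -  8 , - 8,-7, - 6,-6, - 4.75,  -  3.73,-3, - 1, - 3/7, 0,9/16, 9/5, 2.83, 7, 9, 9.15]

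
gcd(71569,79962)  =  1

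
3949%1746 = 457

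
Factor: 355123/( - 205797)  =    -  3^( - 1)*181^( - 1 )*937^1  =  - 937/543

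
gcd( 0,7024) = 7024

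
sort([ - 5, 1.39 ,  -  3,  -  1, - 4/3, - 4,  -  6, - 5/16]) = [ - 6, - 5, - 4, - 3 , - 4/3 , - 1, - 5/16,1.39 ] 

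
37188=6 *6198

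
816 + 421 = 1237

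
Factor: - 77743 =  - 77743^1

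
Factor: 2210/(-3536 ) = -2^( - 3) * 5^1= - 5/8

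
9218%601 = 203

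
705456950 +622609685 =1328066635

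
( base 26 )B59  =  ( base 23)E78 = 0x1D97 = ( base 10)7575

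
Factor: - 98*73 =  -  7154 = - 2^1 *7^2*73^1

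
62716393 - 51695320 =11021073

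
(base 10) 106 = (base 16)6A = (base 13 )82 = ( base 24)4A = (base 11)97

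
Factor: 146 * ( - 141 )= - 20586 = - 2^1*3^1 * 47^1*73^1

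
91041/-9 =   -  10116 + 1/3= - 10115.67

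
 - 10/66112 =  - 1 + 33051/33056 = - 0.00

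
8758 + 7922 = 16680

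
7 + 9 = 16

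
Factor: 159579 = 3^2*7^1*17^1*149^1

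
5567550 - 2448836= 3118714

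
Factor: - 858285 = -3^2*5^1*19073^1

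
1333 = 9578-8245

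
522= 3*174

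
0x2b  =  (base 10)43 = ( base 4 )223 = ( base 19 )25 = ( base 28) 1F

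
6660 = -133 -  - 6793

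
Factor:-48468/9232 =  - 21/4  =  -2^( -2 )*3^1 * 7^1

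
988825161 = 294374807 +694450354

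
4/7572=1/1893 = 0.00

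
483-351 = 132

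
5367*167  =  896289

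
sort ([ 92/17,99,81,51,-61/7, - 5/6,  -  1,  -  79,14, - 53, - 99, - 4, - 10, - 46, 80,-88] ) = [ - 99, - 88  , - 79, - 53, - 46, - 10, - 61/7 , - 4, - 1, - 5/6,92/17,14, 51,80,81,  99] 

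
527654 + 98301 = 625955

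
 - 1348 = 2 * ( - 674)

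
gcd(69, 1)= 1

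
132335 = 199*665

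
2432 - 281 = 2151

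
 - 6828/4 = - 1707  =  - 1707.00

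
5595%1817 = 144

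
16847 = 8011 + 8836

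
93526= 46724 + 46802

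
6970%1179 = 1075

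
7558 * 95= 718010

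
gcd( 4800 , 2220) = 60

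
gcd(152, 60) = 4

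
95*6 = 570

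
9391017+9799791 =19190808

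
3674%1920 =1754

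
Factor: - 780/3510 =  - 2^1*3^ (- 2) = - 2/9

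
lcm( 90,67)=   6030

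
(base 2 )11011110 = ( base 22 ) a2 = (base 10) 222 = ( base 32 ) 6U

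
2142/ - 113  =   - 19 + 5/113 = - 18.96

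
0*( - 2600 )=0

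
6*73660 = 441960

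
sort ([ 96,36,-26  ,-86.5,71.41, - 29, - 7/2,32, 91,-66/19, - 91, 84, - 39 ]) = [ - 91, - 86.5,-39, - 29, - 26  ,-7/2,-66/19,32,36  ,  71.41 , 84,91, 96]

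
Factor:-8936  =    -  2^3*1117^1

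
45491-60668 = -15177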